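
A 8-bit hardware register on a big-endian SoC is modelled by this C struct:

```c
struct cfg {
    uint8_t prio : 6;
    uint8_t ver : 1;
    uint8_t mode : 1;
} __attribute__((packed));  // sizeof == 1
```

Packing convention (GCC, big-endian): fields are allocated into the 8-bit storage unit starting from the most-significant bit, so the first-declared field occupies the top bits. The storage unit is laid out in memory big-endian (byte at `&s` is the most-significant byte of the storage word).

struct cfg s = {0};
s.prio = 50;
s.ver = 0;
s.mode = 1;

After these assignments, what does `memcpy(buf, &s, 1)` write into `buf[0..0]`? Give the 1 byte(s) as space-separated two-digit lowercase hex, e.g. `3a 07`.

c9

[2+:6] prio=50 & 0x3f = 0x32; word=0xc8
[1+:1] ver=0 & 0x1 = 0x0; word=0xc8
[0+:1] mode=1 & 0x1 = 0x1; word=0xc9
word = 0xc9 → big-endian bytes:
  [0]=0xc9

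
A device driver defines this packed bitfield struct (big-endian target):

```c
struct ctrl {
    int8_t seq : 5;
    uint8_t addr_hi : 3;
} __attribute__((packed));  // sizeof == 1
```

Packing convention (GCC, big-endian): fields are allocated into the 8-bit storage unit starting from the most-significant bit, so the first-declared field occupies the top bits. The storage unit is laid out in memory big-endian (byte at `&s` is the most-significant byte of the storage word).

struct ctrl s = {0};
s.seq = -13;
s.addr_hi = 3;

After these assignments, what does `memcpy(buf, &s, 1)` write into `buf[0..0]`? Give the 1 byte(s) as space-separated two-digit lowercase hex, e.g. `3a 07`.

9b

[3+:5] seq=-13 & 0x1f = 0x13; word=0x98
[0+:3] addr_hi=3 & 0x7 = 0x3; word=0x9b
word = 0x9b → big-endian bytes:
  [0]=0x9b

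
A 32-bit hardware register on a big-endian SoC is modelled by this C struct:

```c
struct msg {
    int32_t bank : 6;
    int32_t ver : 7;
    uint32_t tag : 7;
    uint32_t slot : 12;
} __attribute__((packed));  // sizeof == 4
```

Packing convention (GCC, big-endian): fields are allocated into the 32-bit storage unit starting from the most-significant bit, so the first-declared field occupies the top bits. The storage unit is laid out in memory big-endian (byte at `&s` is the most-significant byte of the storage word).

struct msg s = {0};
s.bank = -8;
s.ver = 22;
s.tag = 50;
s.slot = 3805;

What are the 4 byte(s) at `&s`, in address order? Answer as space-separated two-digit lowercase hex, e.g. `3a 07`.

[26+:6] bank=-8 & 0x3f = 0x38; word=0xe0000000
[19+:7] ver=22 & 0x7f = 0x16; word=0xe0b00000
[12+:7] tag=50 & 0x7f = 0x32; word=0xe0b32000
[0+:12] slot=3805 & 0xfff = 0xedd; word=0xe0b32edd
word = 0xe0b32edd → big-endian bytes:
  [0]=0xe0  [1]=0xb3  [2]=0x2e  [3]=0xdd

e0 b3 2e dd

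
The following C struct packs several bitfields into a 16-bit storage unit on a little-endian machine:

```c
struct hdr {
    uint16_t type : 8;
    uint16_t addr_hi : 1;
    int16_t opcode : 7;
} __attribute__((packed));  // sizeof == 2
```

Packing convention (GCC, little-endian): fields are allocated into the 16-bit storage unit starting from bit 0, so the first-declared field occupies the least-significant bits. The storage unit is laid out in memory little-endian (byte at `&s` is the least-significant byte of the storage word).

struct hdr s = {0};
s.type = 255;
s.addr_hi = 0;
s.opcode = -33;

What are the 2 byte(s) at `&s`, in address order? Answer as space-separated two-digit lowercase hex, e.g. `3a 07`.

type (8b) val=255 bits=0xff at bit 0: 0x00ff
addr_hi (1b) val=0 bits=0x0 at bit 8: 0x00ff
opcode (7b) val=-33 bits=0x5f at bit 9: 0xbeff
word = 0xbeff → little-endian bytes:
  [0]=0xff  [1]=0xbe

ff be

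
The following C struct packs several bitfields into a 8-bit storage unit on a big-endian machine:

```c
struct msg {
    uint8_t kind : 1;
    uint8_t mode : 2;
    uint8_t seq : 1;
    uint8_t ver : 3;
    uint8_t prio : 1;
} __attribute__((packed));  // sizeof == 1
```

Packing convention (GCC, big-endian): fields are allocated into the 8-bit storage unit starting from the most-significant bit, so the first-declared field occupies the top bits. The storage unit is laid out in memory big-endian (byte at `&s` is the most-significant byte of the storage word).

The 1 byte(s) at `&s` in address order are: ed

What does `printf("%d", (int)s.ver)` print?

[0]=0xed (big-endian) → word 0xed
kind [7+:1] = (word>>7) & 0x1 = 1
mode [5+:2] = (word>>5) & 0x3 = 3
seq [4+:1] = (word>>4) & 0x1 = 0
ver [1+:3] = (word>>1) & 0x7 = 6  ←
prio [0+:1] = (word>>0) & 0x1 = 1

6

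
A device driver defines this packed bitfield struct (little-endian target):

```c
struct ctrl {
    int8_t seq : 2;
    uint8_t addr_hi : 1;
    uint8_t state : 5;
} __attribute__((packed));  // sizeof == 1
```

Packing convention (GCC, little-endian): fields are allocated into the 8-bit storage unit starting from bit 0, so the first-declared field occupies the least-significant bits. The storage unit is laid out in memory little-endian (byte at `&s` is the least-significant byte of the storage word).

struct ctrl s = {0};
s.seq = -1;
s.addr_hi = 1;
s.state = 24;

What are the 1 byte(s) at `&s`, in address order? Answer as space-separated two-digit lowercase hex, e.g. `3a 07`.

seq:2 = -1 → 0x3 << 0 → word 0x03
addr_hi:1 = 1 → 0x1 << 2 → word 0x07
state:5 = 24 → 0x18 << 3 → word 0xc7
word = 0xc7 → little-endian bytes:
  [0]=0xc7

c7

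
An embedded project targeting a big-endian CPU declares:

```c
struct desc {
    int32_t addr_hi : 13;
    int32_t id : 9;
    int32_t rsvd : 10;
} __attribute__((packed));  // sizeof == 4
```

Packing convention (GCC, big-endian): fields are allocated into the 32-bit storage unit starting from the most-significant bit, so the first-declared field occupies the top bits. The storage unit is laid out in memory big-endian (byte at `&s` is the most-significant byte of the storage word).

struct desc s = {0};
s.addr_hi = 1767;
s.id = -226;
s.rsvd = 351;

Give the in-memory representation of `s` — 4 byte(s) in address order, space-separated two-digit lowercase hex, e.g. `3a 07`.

37 3c 79 5f

addr_hi:13 = 1767 → 0x6e7 << 19 → word 0x37380000
id:9 = -226 → 0x11e << 10 → word 0x373c7800
rsvd:10 = 351 → 0x15f << 0 → word 0x373c795f
word = 0x373c795f → big-endian bytes:
  [0]=0x37  [1]=0x3c  [2]=0x79  [3]=0x5f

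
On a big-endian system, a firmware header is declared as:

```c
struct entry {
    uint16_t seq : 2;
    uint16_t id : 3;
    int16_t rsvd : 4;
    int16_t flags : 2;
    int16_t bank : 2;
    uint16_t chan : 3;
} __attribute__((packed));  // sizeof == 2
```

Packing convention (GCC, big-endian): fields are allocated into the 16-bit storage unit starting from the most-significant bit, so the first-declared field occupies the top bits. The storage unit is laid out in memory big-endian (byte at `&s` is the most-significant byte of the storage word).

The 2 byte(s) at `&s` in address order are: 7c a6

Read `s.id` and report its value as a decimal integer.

7

[0]=0x7c [1]=0xa6 (big-endian) → word 0x7ca6
seq [14+:2] = (word>>14) & 0x3 = 1
id [11+:3] = (word>>11) & 0x7 = 7  ←
rsvd [7+:4] = (word>>7) & 0xf = 9
flags [5+:2] = (word>>5) & 0x3 = 1
bank [3+:2] = (word>>3) & 0x3 = 0
chan [0+:3] = (word>>0) & 0x7 = 6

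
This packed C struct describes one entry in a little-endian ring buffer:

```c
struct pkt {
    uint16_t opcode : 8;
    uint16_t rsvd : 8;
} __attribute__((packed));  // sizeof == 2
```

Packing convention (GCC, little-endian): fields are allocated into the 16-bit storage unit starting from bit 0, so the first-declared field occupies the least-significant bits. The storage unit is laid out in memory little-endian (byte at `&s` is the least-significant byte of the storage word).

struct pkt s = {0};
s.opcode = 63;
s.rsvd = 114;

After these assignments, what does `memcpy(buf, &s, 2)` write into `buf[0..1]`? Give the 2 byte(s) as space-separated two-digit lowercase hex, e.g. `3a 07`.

3f 72

opcode (8b) val=63 bits=0x3f at bit 0: 0x003f
rsvd (8b) val=114 bits=0x72 at bit 8: 0x723f
word = 0x723f → little-endian bytes:
  [0]=0x3f  [1]=0x72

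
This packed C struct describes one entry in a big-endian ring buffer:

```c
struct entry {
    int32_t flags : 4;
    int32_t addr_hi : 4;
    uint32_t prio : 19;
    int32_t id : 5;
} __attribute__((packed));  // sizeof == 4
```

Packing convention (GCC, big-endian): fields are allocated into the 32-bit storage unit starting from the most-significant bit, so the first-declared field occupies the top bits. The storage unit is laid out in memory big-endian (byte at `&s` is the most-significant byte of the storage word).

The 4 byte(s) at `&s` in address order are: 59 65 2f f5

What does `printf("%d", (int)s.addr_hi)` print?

[0]=0x59 [1]=0x65 [2]=0x2f [3]=0xf5 (big-endian) → word 0x59652ff5
flags [28+:4] = (word>>28) & 0xf = 5
addr_hi [24+:4] = (word>>24) & 0xf = 9  ←
prio [5+:19] = (word>>5) & 0x7ffff = 207231
id [0+:5] = (word>>0) & 0x1f = 21
addr_hi signed 4b, MSB=1: 9 - 16 = -7

-7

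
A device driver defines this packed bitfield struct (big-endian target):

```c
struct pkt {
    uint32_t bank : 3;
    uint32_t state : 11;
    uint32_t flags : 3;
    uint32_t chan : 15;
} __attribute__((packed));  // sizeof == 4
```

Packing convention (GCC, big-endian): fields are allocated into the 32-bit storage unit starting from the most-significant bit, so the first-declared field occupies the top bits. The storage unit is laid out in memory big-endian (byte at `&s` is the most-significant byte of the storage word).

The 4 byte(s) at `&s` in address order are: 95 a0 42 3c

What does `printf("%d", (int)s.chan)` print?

[0]=0x95 [1]=0xa0 [2]=0x42 [3]=0x3c (big-endian) → word 0x95a0423c
bank [29+:3] = (word>>29) & 0x7 = 4
state [18+:11] = (word>>18) & 0x7ff = 1384
flags [15+:3] = (word>>15) & 0x7 = 0
chan [0+:15] = (word>>0) & 0x7fff = 16956  ←

16956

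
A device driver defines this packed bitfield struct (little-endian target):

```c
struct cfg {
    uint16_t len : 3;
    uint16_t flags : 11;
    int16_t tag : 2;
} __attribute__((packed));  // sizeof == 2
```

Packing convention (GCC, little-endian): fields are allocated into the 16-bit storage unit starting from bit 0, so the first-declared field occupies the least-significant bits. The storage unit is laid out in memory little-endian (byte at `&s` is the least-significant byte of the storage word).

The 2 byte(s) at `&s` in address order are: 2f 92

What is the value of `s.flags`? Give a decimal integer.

581

[0]=0x2f [1]=0x92 (little-endian) → word 0x922f
len [0+:3] = (word>>0) & 0x7 = 7
flags [3+:11] = (word>>3) & 0x7ff = 581  ←
tag [14+:2] = (word>>14) & 0x3 = 2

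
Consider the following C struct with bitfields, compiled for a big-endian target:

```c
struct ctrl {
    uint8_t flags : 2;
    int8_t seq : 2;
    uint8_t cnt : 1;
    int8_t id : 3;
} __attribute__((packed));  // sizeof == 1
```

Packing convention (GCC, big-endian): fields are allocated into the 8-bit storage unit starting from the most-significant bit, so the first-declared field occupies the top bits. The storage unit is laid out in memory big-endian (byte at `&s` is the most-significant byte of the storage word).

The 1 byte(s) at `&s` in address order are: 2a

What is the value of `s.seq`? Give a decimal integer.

[0]=0x2a (big-endian) → word 0x2a
flags:2 @ bit 6 → (0x2a>>6)&0x3 = 0x0
seq:2 @ bit 4 → (0x2a>>4)&0x3 = 0x2  ←
cnt:1 @ bit 3 → (0x2a>>3)&0x1 = 0x1
id:3 @ bit 0 → (0x2a>>0)&0x7 = 0x2
seq signed 2b, MSB=1: 2 - 4 = -2

-2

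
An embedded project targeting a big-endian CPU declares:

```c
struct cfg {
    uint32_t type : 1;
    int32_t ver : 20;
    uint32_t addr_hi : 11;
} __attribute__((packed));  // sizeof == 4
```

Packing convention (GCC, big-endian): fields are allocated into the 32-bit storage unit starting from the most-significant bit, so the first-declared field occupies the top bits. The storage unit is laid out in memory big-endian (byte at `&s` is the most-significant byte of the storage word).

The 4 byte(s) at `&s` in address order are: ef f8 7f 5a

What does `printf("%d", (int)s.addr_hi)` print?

[0]=0xef [1]=0xf8 [2]=0x7f [3]=0x5a (big-endian) → word 0xeff87f5a
type [31+:1] = (word>>31) & 0x1 = 1
ver [11+:20] = (word>>11) & 0xfffff = 917263
addr_hi [0+:11] = (word>>0) & 0x7ff = 1882  ←

1882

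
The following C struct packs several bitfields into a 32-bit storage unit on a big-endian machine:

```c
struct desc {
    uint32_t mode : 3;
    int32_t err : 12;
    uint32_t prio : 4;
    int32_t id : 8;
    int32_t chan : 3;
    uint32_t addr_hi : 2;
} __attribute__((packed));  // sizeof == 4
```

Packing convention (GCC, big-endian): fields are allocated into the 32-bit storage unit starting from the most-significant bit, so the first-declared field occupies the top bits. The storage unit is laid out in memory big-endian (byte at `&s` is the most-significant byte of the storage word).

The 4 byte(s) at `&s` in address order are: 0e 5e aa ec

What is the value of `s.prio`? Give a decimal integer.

[0]=0x0e [1]=0x5e [2]=0xaa [3]=0xec (big-endian) → word 0x0e5eaaec
mode:3 @ bit 29 → (0x0e5eaaec>>29)&0x7 = 0x0
err:12 @ bit 17 → (0x0e5eaaec>>17)&0xfff = 0x72f
prio:4 @ bit 13 → (0x0e5eaaec>>13)&0xf = 0x5  ←
id:8 @ bit 5 → (0x0e5eaaec>>5)&0xff = 0x57
chan:3 @ bit 2 → (0x0e5eaaec>>2)&0x7 = 0x3
addr_hi:2 @ bit 0 → (0x0e5eaaec>>0)&0x3 = 0x0

5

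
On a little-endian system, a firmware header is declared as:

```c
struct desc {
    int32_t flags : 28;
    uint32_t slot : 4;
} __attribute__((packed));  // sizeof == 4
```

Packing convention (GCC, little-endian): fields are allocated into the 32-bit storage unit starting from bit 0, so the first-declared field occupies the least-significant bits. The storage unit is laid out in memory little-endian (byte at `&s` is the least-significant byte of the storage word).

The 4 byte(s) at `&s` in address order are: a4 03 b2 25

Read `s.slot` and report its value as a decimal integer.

[0]=0xa4 [1]=0x03 [2]=0xb2 [3]=0x25 (little-endian) → word 0x25b203a4
flags:28 @ bit 0 → (0x25b203a4>>0)&0xfffffff = 0x5b203a4
slot:4 @ bit 28 → (0x25b203a4>>28)&0xf = 0x2  ←

2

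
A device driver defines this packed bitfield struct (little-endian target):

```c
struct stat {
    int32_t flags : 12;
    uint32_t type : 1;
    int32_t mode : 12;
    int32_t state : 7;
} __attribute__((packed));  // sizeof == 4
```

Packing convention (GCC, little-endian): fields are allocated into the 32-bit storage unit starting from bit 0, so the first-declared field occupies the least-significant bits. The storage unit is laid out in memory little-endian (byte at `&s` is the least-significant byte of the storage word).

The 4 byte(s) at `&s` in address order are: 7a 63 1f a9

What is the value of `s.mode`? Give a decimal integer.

-1797

[0]=0x7a [1]=0x63 [2]=0x1f [3]=0xa9 (little-endian) → word 0xa91f637a
flags [0+:12] = (word>>0) & 0xfff = 890
type [12+:1] = (word>>12) & 0x1 = 0
mode [13+:12] = (word>>13) & 0xfff = 2299  ←
state [25+:7] = (word>>25) & 0x7f = 84
mode signed 12b, MSB=1: 2299 - 4096 = -1797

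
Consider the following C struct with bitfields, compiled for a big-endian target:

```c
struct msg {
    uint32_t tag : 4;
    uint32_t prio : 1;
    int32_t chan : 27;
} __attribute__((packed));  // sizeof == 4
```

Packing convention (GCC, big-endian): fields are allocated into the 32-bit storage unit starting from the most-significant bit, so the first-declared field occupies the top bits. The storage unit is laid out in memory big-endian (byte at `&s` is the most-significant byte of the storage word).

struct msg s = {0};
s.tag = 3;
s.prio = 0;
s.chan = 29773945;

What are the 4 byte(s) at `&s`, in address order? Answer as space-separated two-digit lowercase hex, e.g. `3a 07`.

[28+:4] tag=3 & 0xf = 0x3; word=0x30000000
[27+:1] prio=0 & 0x1 = 0x0; word=0x30000000
[0+:27] chan=29773945 & 0x7ffffff = 0x1c65079; word=0x31c65079
word = 0x31c65079 → big-endian bytes:
  [0]=0x31  [1]=0xc6  [2]=0x50  [3]=0x79

31 c6 50 79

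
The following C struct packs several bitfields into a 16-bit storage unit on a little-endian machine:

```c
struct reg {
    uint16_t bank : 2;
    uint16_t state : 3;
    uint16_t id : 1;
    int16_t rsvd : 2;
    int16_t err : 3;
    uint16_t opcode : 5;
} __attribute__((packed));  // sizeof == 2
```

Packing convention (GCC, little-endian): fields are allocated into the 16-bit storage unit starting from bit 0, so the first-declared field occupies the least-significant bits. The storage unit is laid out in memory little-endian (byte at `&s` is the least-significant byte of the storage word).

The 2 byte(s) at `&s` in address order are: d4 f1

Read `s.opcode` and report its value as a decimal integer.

[0]=0xd4 [1]=0xf1 (little-endian) → word 0xf1d4
bank [0+:2] = (word>>0) & 0x3 = 0
state [2+:3] = (word>>2) & 0x7 = 5
id [5+:1] = (word>>5) & 0x1 = 0
rsvd [6+:2] = (word>>6) & 0x3 = 3
err [8+:3] = (word>>8) & 0x7 = 1
opcode [11+:5] = (word>>11) & 0x1f = 30  ←

30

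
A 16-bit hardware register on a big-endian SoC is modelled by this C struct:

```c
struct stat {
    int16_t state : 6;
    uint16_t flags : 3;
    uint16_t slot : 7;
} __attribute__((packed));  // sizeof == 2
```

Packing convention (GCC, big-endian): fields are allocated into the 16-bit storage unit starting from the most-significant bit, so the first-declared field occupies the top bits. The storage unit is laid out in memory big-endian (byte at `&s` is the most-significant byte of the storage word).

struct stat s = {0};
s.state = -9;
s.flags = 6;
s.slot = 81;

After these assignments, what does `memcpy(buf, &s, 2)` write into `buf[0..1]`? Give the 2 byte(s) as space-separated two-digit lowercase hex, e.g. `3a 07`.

state:6 = -9 → 0x37 << 10 → word 0xdc00
flags:3 = 6 → 0x6 << 7 → word 0xdf00
slot:7 = 81 → 0x51 << 0 → word 0xdf51
word = 0xdf51 → big-endian bytes:
  [0]=0xdf  [1]=0x51

df 51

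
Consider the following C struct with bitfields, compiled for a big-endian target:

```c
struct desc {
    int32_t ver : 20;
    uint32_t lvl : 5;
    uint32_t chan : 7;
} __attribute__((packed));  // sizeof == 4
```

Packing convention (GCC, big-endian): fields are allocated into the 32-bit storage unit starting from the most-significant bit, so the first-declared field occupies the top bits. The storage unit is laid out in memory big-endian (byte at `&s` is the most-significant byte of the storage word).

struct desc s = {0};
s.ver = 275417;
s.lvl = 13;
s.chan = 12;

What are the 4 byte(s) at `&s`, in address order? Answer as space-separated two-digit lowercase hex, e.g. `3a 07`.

ver (20b) val=275417 bits=0x433d9 at bit 12: 0x433d9000
lvl (5b) val=13 bits=0xd at bit 7: 0x433d9680
chan (7b) val=12 bits=0xc at bit 0: 0x433d968c
word = 0x433d968c → big-endian bytes:
  [0]=0x43  [1]=0x3d  [2]=0x96  [3]=0x8c

43 3d 96 8c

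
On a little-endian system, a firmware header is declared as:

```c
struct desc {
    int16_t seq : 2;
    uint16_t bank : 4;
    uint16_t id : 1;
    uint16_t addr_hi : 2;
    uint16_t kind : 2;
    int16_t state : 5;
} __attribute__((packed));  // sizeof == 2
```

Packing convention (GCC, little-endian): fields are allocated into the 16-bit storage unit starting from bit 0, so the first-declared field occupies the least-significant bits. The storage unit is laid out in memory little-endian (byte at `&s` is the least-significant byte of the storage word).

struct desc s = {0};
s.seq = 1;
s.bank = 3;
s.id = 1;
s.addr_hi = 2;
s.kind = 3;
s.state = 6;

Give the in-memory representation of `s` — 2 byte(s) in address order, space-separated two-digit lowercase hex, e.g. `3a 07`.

seq (2b) val=1 bits=0x1 at bit 0: 0x0001
bank (4b) val=3 bits=0x3 at bit 2: 0x000d
id (1b) val=1 bits=0x1 at bit 6: 0x004d
addr_hi (2b) val=2 bits=0x2 at bit 7: 0x014d
kind (2b) val=3 bits=0x3 at bit 9: 0x074d
state (5b) val=6 bits=0x6 at bit 11: 0x374d
word = 0x374d → little-endian bytes:
  [0]=0x4d  [1]=0x37

4d 37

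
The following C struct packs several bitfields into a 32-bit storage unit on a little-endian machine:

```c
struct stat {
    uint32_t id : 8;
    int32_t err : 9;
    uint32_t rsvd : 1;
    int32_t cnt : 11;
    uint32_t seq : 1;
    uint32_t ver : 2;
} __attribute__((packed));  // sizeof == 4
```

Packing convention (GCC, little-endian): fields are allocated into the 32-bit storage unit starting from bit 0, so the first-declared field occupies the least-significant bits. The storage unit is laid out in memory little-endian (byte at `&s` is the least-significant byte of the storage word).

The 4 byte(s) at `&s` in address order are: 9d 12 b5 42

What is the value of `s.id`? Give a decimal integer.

[0]=0x9d [1]=0x12 [2]=0xb5 [3]=0x42 (little-endian) → word 0x42b5129d
id:8 @ bit 0 → (0x42b5129d>>0)&0xff = 0x9d  ←
err:9 @ bit 8 → (0x42b5129d>>8)&0x1ff = 0x112
rsvd:1 @ bit 17 → (0x42b5129d>>17)&0x1 = 0x0
cnt:11 @ bit 18 → (0x42b5129d>>18)&0x7ff = 0xad
seq:1 @ bit 29 → (0x42b5129d>>29)&0x1 = 0x0
ver:2 @ bit 30 → (0x42b5129d>>30)&0x3 = 0x1

157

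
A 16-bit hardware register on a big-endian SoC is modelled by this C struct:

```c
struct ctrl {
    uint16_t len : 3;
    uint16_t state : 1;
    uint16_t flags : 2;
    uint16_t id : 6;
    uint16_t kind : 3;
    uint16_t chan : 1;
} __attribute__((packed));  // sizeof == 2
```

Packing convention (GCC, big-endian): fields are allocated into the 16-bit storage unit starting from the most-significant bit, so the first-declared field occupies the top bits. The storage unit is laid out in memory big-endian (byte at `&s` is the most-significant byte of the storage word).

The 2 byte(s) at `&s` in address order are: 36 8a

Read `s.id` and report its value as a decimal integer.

[0]=0x36 [1]=0x8a (big-endian) → word 0x368a
len:3 @ bit 13 → (0x368a>>13)&0x7 = 0x1
state:1 @ bit 12 → (0x368a>>12)&0x1 = 0x1
flags:2 @ bit 10 → (0x368a>>10)&0x3 = 0x1
id:6 @ bit 4 → (0x368a>>4)&0x3f = 0x28  ←
kind:3 @ bit 1 → (0x368a>>1)&0x7 = 0x5
chan:1 @ bit 0 → (0x368a>>0)&0x1 = 0x0

40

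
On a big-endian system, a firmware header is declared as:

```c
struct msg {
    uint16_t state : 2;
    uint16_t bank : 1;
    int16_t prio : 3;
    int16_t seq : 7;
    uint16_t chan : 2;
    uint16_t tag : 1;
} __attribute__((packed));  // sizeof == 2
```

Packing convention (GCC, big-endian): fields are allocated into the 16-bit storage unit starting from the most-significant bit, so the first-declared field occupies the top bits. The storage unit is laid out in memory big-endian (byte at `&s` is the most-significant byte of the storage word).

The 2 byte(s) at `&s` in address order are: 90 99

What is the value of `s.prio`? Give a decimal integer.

[0]=0x90 [1]=0x99 (big-endian) → word 0x9099
state:2 @ bit 14 → (0x9099>>14)&0x3 = 0x2
bank:1 @ bit 13 → (0x9099>>13)&0x1 = 0x0
prio:3 @ bit 10 → (0x9099>>10)&0x7 = 0x4  ←
seq:7 @ bit 3 → (0x9099>>3)&0x7f = 0x13
chan:2 @ bit 1 → (0x9099>>1)&0x3 = 0x0
tag:1 @ bit 0 → (0x9099>>0)&0x1 = 0x1
prio signed 3b, MSB=1: 4 - 8 = -4

-4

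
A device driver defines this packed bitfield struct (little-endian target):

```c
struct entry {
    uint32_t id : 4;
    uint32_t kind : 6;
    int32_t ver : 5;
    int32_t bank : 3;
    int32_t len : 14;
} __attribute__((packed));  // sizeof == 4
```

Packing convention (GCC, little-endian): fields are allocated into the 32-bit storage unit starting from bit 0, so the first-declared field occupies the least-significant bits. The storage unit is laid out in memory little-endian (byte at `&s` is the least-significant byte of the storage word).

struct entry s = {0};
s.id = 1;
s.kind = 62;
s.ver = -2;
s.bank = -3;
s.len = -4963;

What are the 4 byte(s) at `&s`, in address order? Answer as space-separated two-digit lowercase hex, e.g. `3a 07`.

[0+:4] id=1 & 0xf = 0x1; word=0x00000001
[4+:6] kind=62 & 0x3f = 0x3e; word=0x000003e1
[10+:5] ver=-2 & 0x1f = 0x1e; word=0x00007be1
[15+:3] bank=-3 & 0x7 = 0x5; word=0x0002fbe1
[18+:14] len=-4963 & 0x3fff = 0x2c9d; word=0xb276fbe1
word = 0xb276fbe1 → little-endian bytes:
  [0]=0xe1  [1]=0xfb  [2]=0x76  [3]=0xb2

e1 fb 76 b2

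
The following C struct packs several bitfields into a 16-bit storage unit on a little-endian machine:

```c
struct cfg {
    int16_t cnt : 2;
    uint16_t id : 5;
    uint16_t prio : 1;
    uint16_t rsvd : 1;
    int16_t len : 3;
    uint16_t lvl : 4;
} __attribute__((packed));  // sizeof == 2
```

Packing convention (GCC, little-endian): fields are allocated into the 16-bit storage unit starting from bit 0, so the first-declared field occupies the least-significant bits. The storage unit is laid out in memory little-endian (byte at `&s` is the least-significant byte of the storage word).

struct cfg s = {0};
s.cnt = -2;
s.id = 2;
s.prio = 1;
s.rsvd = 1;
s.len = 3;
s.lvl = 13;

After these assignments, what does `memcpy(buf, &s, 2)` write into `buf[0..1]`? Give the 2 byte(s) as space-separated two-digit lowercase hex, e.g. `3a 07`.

8a d7

cnt:2 = -2 → 0x2 << 0 → word 0x0002
id:5 = 2 → 0x2 << 2 → word 0x000a
prio:1 = 1 → 0x1 << 7 → word 0x008a
rsvd:1 = 1 → 0x1 << 8 → word 0x018a
len:3 = 3 → 0x3 << 9 → word 0x078a
lvl:4 = 13 → 0xd << 12 → word 0xd78a
word = 0xd78a → little-endian bytes:
  [0]=0x8a  [1]=0xd7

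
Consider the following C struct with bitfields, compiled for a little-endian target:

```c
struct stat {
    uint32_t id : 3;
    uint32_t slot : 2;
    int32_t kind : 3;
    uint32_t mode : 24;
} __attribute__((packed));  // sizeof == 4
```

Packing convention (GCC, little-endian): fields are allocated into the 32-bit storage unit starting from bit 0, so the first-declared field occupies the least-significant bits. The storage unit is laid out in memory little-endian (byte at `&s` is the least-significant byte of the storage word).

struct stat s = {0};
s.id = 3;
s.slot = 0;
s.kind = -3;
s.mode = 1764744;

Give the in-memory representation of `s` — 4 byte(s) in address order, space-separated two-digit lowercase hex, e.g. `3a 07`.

id (3b) val=3 bits=0x3 at bit 0: 0x00000003
slot (2b) val=0 bits=0x0 at bit 3: 0x00000003
kind (3b) val=-3 bits=0x5 at bit 5: 0x000000a3
mode (24b) val=1764744 bits=0x1aed88 at bit 8: 0x1aed88a3
word = 0x1aed88a3 → little-endian bytes:
  [0]=0xa3  [1]=0x88  [2]=0xed  [3]=0x1a

a3 88 ed 1a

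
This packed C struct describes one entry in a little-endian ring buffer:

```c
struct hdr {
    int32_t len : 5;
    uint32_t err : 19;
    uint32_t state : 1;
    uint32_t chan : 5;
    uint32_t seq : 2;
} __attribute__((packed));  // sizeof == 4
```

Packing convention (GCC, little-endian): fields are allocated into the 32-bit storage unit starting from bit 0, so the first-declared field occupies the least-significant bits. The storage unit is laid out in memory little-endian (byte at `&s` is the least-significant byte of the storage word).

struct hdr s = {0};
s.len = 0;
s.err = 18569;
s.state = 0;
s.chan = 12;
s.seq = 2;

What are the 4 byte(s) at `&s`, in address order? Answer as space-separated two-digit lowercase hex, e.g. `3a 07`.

len (5b) val=0 bits=0x0 at bit 0: 0x00000000
err (19b) val=18569 bits=0x4889 at bit 5: 0x00091120
state (1b) val=0 bits=0x0 at bit 24: 0x00091120
chan (5b) val=12 bits=0xc at bit 25: 0x18091120
seq (2b) val=2 bits=0x2 at bit 30: 0x98091120
word = 0x98091120 → little-endian bytes:
  [0]=0x20  [1]=0x11  [2]=0x09  [3]=0x98

20 11 09 98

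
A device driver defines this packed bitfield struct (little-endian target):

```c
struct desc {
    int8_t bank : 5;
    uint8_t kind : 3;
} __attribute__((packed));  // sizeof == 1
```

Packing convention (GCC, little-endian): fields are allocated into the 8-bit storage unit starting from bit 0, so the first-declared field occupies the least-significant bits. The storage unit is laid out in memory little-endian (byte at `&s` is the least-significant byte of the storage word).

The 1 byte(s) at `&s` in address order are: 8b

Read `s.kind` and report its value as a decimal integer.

4

[0]=0x8b (little-endian) → word 0x8b
bank [0+:5] = (word>>0) & 0x1f = 11
kind [5+:3] = (word>>5) & 0x7 = 4  ←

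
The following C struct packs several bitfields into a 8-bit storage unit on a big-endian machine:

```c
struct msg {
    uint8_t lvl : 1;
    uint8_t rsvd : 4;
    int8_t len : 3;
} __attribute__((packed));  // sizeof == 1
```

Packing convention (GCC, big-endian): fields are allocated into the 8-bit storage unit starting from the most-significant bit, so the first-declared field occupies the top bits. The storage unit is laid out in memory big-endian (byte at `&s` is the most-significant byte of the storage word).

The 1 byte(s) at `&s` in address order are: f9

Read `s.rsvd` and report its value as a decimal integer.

[0]=0xf9 (big-endian) → word 0xf9
lvl:1 @ bit 7 → (0xf9>>7)&0x1 = 0x1
rsvd:4 @ bit 3 → (0xf9>>3)&0xf = 0xf  ←
len:3 @ bit 0 → (0xf9>>0)&0x7 = 0x1

15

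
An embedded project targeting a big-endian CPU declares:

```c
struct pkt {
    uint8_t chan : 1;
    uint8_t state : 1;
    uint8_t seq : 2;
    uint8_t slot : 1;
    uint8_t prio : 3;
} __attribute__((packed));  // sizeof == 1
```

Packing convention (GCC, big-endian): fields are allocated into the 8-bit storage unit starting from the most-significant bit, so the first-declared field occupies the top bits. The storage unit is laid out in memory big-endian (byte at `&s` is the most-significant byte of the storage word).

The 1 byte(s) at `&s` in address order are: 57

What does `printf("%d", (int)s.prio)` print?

7

[0]=0x57 (big-endian) → word 0x57
chan:1 @ bit 7 → (0x57>>7)&0x1 = 0x0
state:1 @ bit 6 → (0x57>>6)&0x1 = 0x1
seq:2 @ bit 4 → (0x57>>4)&0x3 = 0x1
slot:1 @ bit 3 → (0x57>>3)&0x1 = 0x0
prio:3 @ bit 0 → (0x57>>0)&0x7 = 0x7  ←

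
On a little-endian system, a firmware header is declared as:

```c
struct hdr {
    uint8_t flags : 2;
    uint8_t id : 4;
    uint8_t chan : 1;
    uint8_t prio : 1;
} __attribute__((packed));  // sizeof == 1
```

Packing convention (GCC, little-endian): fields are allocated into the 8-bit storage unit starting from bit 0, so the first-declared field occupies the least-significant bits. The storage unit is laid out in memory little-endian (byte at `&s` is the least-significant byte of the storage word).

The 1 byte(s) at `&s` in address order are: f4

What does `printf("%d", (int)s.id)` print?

13

[0]=0xf4 (little-endian) → word 0xf4
flags:2 @ bit 0 → (0xf4>>0)&0x3 = 0x0
id:4 @ bit 2 → (0xf4>>2)&0xf = 0xd  ←
chan:1 @ bit 6 → (0xf4>>6)&0x1 = 0x1
prio:1 @ bit 7 → (0xf4>>7)&0x1 = 0x1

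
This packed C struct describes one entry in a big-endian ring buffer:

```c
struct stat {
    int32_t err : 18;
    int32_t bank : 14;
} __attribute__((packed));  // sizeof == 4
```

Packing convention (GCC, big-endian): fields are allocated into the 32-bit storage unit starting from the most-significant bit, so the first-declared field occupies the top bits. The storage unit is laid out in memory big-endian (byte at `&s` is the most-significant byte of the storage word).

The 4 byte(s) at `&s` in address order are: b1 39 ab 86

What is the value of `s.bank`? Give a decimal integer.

-5242

[0]=0xb1 [1]=0x39 [2]=0xab [3]=0x86 (big-endian) → word 0xb139ab86
err [14+:18] = (word>>14) & 0x3ffff = 181478
bank [0+:14] = (word>>0) & 0x3fff = 11142  ←
bank signed 14b, MSB=1: 11142 - 16384 = -5242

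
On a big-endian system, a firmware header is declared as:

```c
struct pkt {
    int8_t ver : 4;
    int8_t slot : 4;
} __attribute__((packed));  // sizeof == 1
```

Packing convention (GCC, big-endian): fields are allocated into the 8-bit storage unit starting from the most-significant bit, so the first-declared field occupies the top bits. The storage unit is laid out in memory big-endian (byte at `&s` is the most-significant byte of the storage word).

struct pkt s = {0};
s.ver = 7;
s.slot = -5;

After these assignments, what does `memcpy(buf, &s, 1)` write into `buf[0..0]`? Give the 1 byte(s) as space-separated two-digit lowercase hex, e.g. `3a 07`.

7b

ver (4b) val=7 bits=0x7 at bit 4: 0x70
slot (4b) val=-5 bits=0xb at bit 0: 0x7b
word = 0x7b → big-endian bytes:
  [0]=0x7b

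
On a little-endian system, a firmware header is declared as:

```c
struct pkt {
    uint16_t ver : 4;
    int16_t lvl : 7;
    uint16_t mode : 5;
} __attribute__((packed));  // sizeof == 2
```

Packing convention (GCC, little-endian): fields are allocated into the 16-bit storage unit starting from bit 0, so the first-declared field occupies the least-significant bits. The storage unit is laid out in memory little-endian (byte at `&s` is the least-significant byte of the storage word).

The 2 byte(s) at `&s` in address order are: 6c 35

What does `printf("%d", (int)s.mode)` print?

[0]=0x6c [1]=0x35 (little-endian) → word 0x356c
ver [0+:4] = (word>>0) & 0xf = 12
lvl [4+:7] = (word>>4) & 0x7f = 86
mode [11+:5] = (word>>11) & 0x1f = 6  ←

6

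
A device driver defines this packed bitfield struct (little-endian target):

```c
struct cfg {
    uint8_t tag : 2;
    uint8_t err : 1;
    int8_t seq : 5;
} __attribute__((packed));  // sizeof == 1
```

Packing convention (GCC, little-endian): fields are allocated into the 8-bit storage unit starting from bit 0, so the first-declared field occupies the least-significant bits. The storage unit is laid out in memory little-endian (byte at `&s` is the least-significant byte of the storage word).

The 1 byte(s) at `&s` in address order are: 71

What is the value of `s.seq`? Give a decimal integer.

14

[0]=0x71 (little-endian) → word 0x71
tag [0+:2] = (word>>0) & 0x3 = 1
err [2+:1] = (word>>2) & 0x1 = 0
seq [3+:5] = (word>>3) & 0x1f = 14  ←
seq signed 5b, MSB=0: value = 14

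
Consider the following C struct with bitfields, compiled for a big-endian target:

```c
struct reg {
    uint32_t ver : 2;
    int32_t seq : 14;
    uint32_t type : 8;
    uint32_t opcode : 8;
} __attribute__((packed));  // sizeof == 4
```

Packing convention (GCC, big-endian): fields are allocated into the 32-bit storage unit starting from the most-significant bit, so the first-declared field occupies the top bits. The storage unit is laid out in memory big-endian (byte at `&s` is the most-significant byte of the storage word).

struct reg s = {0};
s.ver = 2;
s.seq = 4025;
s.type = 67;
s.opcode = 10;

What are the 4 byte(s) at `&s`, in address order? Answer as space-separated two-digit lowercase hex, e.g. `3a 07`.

8f b9 43 0a

[30+:2] ver=2 & 0x3 = 0x2; word=0x80000000
[16+:14] seq=4025 & 0x3fff = 0xfb9; word=0x8fb90000
[8+:8] type=67 & 0xff = 0x43; word=0x8fb94300
[0+:8] opcode=10 & 0xff = 0xa; word=0x8fb9430a
word = 0x8fb9430a → big-endian bytes:
  [0]=0x8f  [1]=0xb9  [2]=0x43  [3]=0x0a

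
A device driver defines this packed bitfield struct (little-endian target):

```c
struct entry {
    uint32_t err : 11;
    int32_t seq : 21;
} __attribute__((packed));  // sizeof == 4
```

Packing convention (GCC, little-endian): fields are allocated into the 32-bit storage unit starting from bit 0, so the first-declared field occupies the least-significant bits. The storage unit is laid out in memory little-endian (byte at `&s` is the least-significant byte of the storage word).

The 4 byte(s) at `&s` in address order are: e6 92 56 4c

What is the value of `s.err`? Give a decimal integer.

[0]=0xe6 [1]=0x92 [2]=0x56 [3]=0x4c (little-endian) → word 0x4c5692e6
err [0+:11] = (word>>0) & 0x7ff = 742  ←
seq [11+:21] = (word>>11) & 0x1fffff = 625362

742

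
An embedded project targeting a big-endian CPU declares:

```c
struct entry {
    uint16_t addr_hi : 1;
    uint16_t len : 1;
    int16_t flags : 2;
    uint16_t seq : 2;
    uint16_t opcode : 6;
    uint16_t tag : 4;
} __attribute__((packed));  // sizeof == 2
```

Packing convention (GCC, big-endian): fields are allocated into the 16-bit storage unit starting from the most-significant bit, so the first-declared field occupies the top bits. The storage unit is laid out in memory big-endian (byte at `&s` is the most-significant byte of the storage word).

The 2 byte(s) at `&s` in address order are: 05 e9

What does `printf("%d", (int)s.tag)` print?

[0]=0x05 [1]=0xe9 (big-endian) → word 0x05e9
addr_hi:1 @ bit 15 → (0x05e9>>15)&0x1 = 0x0
len:1 @ bit 14 → (0x05e9>>14)&0x1 = 0x0
flags:2 @ bit 12 → (0x05e9>>12)&0x3 = 0x0
seq:2 @ bit 10 → (0x05e9>>10)&0x3 = 0x1
opcode:6 @ bit 4 → (0x05e9>>4)&0x3f = 0x1e
tag:4 @ bit 0 → (0x05e9>>0)&0xf = 0x9  ←

9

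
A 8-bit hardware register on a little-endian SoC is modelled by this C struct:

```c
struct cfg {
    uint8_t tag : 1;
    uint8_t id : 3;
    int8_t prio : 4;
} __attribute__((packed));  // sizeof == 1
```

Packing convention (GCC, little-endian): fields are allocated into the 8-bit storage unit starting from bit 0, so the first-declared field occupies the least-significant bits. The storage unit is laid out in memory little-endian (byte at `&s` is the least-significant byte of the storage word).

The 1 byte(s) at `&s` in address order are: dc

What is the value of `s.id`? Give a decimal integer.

6

[0]=0xdc (little-endian) → word 0xdc
tag:1 @ bit 0 → (0xdc>>0)&0x1 = 0x0
id:3 @ bit 1 → (0xdc>>1)&0x7 = 0x6  ←
prio:4 @ bit 4 → (0xdc>>4)&0xf = 0xd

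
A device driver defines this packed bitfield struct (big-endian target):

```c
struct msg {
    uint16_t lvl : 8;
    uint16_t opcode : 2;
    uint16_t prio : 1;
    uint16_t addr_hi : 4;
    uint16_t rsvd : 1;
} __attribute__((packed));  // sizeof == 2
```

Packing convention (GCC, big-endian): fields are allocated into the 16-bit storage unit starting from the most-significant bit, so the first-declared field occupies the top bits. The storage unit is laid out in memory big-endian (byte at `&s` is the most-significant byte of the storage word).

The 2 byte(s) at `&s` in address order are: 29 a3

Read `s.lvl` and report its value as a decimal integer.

[0]=0x29 [1]=0xa3 (big-endian) → word 0x29a3
lvl [8+:8] = (word>>8) & 0xff = 41  ←
opcode [6+:2] = (word>>6) & 0x3 = 2
prio [5+:1] = (word>>5) & 0x1 = 1
addr_hi [1+:4] = (word>>1) & 0xf = 1
rsvd [0+:1] = (word>>0) & 0x1 = 1

41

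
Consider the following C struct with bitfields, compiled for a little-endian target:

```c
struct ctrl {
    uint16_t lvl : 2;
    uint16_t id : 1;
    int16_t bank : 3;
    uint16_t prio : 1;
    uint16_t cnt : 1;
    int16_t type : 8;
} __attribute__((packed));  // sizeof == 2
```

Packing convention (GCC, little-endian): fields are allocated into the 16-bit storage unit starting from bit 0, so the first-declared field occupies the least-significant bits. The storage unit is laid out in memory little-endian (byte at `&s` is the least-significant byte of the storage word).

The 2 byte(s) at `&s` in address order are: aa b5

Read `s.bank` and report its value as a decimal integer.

-3

[0]=0xaa [1]=0xb5 (little-endian) → word 0xb5aa
lvl:2 @ bit 0 → (0xb5aa>>0)&0x3 = 0x2
id:1 @ bit 2 → (0xb5aa>>2)&0x1 = 0x0
bank:3 @ bit 3 → (0xb5aa>>3)&0x7 = 0x5  ←
prio:1 @ bit 6 → (0xb5aa>>6)&0x1 = 0x0
cnt:1 @ bit 7 → (0xb5aa>>7)&0x1 = 0x1
type:8 @ bit 8 → (0xb5aa>>8)&0xff = 0xb5
bank signed 3b, MSB=1: 5 - 8 = -3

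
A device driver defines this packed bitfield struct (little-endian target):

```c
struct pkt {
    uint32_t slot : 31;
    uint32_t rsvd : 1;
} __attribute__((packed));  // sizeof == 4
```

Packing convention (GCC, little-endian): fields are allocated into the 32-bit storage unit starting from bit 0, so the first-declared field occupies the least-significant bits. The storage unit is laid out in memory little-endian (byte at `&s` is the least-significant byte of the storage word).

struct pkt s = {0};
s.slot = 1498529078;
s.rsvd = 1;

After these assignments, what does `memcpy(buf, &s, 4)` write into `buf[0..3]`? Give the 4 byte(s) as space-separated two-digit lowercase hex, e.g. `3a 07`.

36 bd 51 d9

slot:31 = 1498529078 → 0x5951bd36 << 0 → word 0x5951bd36
rsvd:1 = 1 → 0x1 << 31 → word 0xd951bd36
word = 0xd951bd36 → little-endian bytes:
  [0]=0x36  [1]=0xbd  [2]=0x51  [3]=0xd9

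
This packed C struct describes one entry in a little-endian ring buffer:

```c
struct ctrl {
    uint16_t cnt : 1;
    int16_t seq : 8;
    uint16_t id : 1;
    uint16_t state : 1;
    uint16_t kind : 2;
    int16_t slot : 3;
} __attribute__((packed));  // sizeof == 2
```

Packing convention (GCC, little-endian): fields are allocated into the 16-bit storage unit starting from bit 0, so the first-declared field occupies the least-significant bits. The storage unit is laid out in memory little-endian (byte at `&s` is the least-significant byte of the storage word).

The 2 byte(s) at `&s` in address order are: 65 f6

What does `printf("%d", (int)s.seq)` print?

[0]=0x65 [1]=0xf6 (little-endian) → word 0xf665
cnt:1 @ bit 0 → (0xf665>>0)&0x1 = 0x1
seq:8 @ bit 1 → (0xf665>>1)&0xff = 0x32  ←
id:1 @ bit 9 → (0xf665>>9)&0x1 = 0x1
state:1 @ bit 10 → (0xf665>>10)&0x1 = 0x1
kind:2 @ bit 11 → (0xf665>>11)&0x3 = 0x2
slot:3 @ bit 13 → (0xf665>>13)&0x7 = 0x7
seq signed 8b, MSB=0: value = 50

50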